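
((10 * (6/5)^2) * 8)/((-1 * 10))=-288/25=-11.52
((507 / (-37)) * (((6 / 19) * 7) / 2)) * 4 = -42588 / 703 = -60.58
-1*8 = -8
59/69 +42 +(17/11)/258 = 932571/21758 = 42.86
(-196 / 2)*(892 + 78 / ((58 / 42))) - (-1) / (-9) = -24260321 / 261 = -92951.42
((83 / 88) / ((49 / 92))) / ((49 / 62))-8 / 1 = -152109 / 26411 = -5.76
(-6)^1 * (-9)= 54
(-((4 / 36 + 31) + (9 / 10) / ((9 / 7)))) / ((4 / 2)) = -2863 / 180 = -15.91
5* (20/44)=25/11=2.27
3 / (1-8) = -3 / 7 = -0.43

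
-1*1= -1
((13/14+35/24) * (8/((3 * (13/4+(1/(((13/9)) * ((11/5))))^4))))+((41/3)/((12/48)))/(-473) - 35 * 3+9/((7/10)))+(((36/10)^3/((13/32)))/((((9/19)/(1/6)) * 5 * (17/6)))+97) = 12602792881119672874/1320143063070706875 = 9.55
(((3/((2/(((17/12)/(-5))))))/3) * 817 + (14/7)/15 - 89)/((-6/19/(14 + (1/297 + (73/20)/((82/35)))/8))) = 5160820924309/561116160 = 9197.42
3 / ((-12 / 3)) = -0.75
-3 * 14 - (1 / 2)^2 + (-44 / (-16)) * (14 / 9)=-1367 / 36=-37.97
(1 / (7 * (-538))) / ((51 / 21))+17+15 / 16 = 1312443 / 73168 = 17.94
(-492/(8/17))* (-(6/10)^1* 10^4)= 6273000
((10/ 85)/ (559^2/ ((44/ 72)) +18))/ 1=11/ 47811276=0.00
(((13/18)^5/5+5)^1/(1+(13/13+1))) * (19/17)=1.88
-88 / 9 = -9.78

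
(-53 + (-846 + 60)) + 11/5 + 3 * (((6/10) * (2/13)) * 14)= -10828/13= -832.92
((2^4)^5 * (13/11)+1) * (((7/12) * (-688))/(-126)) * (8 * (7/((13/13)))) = 7294366576/33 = 221041411.39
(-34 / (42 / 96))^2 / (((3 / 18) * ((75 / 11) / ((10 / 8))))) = 6643.46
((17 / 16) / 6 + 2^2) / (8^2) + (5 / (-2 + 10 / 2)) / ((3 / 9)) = 31121 / 6144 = 5.07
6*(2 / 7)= 12 / 7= 1.71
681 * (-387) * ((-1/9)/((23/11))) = 322113/23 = 14004.91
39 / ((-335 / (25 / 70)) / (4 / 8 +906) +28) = 1.45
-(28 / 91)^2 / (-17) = 16 / 2873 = 0.01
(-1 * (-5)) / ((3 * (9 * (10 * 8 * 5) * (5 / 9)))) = 1 / 1200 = 0.00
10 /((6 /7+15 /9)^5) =40841010 /418195493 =0.10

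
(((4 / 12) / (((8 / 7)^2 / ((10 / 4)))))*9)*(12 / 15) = 147 / 32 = 4.59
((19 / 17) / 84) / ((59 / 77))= 0.02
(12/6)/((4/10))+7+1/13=157/13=12.08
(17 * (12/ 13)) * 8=1632/ 13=125.54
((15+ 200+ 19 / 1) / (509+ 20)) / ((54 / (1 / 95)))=13 / 150765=0.00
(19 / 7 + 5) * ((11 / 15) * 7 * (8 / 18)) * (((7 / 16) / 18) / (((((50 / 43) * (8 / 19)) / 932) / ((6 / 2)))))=14657797 / 6000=2442.97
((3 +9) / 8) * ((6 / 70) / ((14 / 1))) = 9 / 980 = 0.01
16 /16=1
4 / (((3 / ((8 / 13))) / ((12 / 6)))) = 64 / 39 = 1.64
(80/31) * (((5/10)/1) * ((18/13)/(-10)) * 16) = -1152/403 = -2.86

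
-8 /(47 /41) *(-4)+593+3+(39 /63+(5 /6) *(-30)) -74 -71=448625 /987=454.53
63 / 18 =7 / 2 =3.50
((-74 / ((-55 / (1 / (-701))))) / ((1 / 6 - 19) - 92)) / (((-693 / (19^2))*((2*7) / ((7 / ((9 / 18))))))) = -2812 / 311717175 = -0.00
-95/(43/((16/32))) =-95/86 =-1.10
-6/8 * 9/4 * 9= -243/16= -15.19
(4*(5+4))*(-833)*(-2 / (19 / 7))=419832 / 19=22096.42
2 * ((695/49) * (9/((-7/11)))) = -401.20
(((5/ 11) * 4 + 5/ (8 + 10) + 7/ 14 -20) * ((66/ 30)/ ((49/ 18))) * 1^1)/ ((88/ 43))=-74089/ 10780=-6.87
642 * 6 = 3852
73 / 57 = 1.28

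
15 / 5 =3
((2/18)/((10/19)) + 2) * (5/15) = 199/270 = 0.74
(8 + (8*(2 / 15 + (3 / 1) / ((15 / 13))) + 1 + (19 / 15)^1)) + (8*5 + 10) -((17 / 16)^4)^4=21996470820675164563697 / 276701161105643274240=79.50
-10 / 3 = -3.33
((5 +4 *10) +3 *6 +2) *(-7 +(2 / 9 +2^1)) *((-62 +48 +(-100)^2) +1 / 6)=-167468015 / 54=-3101259.54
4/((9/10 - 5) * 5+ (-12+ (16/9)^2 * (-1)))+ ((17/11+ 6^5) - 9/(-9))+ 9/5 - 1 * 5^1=2470463748/317735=7775.23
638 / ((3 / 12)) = 2552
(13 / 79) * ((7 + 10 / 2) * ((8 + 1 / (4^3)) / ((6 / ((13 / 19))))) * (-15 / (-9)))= 7605 / 2528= 3.01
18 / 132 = 3 / 22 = 0.14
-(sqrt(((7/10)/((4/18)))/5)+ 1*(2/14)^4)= -3*sqrt(7)/10 - 1/2401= -0.79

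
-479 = -479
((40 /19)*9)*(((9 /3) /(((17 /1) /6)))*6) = 38880 /323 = 120.37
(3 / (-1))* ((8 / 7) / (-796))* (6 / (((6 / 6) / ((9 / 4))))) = 81 / 1393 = 0.06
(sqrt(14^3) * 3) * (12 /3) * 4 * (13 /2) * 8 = 34944 * sqrt(14) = 130748.48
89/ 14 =6.36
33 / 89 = 0.37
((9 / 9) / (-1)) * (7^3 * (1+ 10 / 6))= -2744 / 3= -914.67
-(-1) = 1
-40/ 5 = -8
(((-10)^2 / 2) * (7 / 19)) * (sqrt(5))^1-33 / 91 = -33 / 91 + 350 * sqrt(5) / 19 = 40.83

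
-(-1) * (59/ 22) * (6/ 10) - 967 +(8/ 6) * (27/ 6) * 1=-105533/ 110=-959.39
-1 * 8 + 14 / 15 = -106 / 15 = -7.07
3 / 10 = 0.30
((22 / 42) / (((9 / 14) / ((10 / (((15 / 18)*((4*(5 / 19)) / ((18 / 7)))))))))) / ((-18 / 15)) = -418 / 21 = -19.90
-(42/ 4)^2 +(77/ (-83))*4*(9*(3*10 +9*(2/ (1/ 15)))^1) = -3363003/ 332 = -10129.53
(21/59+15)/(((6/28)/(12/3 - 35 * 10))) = -1462888/59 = -24794.71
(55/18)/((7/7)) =55/18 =3.06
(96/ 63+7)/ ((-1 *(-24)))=0.36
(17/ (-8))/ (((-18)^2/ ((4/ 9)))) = -17/ 5832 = -0.00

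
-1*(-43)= 43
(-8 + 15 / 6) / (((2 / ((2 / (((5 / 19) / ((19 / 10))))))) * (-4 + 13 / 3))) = -119.13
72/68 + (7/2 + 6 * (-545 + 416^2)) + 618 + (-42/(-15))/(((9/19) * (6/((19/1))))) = 4753896403/4590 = 1035707.28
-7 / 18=-0.39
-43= -43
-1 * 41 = -41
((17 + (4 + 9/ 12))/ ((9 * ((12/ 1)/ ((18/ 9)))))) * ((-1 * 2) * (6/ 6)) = -29/ 36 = -0.81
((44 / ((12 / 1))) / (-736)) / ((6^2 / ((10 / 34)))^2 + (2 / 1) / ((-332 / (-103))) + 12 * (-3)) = -22825 / 68478336816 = -0.00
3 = 3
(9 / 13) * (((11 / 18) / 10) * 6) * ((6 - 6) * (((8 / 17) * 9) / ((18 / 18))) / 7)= 0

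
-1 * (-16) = 16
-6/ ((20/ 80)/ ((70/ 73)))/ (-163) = 1680/ 11899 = 0.14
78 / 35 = 2.23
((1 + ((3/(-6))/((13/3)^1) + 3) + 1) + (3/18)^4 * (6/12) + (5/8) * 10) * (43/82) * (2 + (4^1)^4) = 693754045/460512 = 1506.48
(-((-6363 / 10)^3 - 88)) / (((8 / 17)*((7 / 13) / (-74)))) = -2106589503076019 / 28000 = -75235339395.57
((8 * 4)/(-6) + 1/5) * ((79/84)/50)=-869/9000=-0.10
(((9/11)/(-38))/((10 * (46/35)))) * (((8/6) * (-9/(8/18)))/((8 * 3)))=567/307648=0.00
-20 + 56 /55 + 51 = 1761 /55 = 32.02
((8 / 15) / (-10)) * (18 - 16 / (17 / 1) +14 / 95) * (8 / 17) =-0.43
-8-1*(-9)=1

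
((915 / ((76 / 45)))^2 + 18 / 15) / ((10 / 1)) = 8476937781 / 288800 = 29352.28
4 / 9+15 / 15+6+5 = 112 / 9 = 12.44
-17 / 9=-1.89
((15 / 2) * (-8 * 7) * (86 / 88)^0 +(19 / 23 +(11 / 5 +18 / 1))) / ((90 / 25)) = -2549 / 23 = -110.83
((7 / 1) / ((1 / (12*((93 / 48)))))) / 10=651 / 40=16.28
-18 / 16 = -9 / 8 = -1.12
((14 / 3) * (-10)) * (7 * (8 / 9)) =-7840 / 27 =-290.37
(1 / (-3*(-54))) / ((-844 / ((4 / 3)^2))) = -2 / 153819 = -0.00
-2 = -2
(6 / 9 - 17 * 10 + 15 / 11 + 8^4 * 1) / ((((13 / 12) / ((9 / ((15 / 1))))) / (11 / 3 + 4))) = 2385100 / 143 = 16679.02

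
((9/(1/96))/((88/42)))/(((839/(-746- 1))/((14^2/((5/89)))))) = -59107110048/46145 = -1280899.56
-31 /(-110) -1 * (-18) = 2011 /110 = 18.28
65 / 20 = 13 / 4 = 3.25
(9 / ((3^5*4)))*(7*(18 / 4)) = 7 / 24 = 0.29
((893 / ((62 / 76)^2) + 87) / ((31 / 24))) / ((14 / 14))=32954376 / 29791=1106.19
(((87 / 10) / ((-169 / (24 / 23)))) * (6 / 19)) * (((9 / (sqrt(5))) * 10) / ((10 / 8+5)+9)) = -451008 * sqrt(5) / 22525165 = -0.04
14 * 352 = 4928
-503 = -503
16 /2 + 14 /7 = 10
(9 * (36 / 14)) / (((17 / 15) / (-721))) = -250290 / 17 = -14722.94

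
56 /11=5.09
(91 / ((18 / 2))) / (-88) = -91 / 792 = -0.11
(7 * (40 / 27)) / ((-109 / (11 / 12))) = -770 / 8829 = -0.09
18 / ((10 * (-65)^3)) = -9 / 1373125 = -0.00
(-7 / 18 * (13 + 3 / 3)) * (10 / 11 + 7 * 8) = -30674 / 99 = -309.84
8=8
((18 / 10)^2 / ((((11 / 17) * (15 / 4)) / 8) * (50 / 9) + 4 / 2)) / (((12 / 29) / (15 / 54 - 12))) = -1872414 / 75175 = -24.91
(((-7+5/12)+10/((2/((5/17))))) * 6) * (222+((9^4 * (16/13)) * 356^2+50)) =-31394398806.55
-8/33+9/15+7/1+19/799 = 973121/131835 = 7.38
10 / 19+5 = 105 / 19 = 5.53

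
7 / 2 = 3.50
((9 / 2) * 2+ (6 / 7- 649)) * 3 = -13422 / 7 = -1917.43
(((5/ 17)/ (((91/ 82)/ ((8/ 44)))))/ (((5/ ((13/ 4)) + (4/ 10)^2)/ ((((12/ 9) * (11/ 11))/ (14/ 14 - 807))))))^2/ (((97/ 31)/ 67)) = 1759796875/ 37311277296820527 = 0.00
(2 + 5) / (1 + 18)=7 / 19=0.37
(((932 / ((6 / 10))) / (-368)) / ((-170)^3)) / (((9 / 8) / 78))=3029 / 50849550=0.00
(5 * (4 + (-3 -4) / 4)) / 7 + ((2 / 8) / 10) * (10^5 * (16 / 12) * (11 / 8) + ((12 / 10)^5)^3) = 58771874198197423 / 12817382812500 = 4585.33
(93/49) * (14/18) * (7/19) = 31/57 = 0.54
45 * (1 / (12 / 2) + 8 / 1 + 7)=1365 / 2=682.50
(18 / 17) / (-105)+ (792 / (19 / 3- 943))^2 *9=1509180594 / 234908975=6.42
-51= -51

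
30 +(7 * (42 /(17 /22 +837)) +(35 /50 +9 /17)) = 14135677 /447610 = 31.58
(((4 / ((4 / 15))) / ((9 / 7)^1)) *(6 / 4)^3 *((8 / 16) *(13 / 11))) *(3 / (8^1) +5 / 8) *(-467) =-1912365 / 176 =-10865.71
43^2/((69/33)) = 20339/23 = 884.30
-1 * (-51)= 51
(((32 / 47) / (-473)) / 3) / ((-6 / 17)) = 272 / 200079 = 0.00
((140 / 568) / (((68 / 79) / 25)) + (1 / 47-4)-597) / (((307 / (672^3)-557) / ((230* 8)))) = 1961.63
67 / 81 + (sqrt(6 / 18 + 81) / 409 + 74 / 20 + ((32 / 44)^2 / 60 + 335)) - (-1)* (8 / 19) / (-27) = 2* sqrt(183) / 1227 + 632251459 / 1862190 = 339.54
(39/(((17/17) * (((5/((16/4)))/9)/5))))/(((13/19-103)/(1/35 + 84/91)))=-8227/630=-13.06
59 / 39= 1.51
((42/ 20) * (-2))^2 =441/ 25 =17.64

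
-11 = -11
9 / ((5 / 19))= 171 / 5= 34.20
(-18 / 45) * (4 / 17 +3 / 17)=-14 / 85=-0.16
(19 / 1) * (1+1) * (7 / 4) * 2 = 133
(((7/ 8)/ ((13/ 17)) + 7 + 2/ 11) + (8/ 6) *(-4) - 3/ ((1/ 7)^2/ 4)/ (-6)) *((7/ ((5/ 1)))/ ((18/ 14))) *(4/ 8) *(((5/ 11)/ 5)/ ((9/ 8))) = 16983743/ 3822390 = 4.44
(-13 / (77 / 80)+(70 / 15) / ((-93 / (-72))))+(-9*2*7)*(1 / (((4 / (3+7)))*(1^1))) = -775521 / 2387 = -324.89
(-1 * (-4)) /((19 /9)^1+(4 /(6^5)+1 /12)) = 7776 /4267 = 1.82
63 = 63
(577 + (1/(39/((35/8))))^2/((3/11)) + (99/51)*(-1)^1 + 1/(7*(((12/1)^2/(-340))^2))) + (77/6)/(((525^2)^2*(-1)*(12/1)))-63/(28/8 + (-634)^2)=2771636784012741290228623/4812694797804075000000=575.90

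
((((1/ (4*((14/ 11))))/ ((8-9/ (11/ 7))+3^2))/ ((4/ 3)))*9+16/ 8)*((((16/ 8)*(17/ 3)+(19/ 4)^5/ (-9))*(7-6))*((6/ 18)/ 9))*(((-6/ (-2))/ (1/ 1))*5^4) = -87186337605625/ 2303852544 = -37843.71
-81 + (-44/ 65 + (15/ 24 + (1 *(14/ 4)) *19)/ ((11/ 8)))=-23494/ 715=-32.86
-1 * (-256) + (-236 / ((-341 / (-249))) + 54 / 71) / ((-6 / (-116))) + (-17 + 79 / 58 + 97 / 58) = -2158977011 / 702119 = -3074.94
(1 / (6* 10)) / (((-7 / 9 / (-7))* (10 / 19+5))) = 19 / 700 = 0.03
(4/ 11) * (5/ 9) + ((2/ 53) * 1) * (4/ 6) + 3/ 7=24085/ 36729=0.66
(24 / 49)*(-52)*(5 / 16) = -390 / 49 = -7.96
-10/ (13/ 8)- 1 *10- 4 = -20.15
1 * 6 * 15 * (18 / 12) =135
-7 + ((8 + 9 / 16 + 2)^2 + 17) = 31121 / 256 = 121.57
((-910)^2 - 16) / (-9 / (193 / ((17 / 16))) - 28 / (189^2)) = -13049000669376 / 793111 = -16452931.14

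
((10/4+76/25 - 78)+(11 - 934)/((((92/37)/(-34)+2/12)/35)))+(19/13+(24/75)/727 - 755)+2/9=-103951087764161/300258270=-346205.58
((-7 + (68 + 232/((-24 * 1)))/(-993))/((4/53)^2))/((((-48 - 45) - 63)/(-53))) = -421.03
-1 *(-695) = 695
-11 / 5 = -2.20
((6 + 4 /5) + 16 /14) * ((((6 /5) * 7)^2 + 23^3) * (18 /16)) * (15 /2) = 1148189067 /1400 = 820135.05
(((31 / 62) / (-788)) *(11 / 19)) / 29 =-11 / 868376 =-0.00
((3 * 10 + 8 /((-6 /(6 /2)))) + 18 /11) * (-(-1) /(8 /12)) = 456 /11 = 41.45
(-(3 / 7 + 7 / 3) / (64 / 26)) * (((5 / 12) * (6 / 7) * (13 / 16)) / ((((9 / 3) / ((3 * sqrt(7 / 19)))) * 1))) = -24505 * sqrt(133) / 1430016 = -0.20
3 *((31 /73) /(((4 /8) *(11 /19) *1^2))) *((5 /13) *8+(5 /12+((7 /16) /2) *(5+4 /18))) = 10223273 /501072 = 20.40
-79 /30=-2.63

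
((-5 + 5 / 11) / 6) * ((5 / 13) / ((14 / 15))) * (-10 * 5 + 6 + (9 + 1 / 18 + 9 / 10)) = 95750 / 9009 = 10.63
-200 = -200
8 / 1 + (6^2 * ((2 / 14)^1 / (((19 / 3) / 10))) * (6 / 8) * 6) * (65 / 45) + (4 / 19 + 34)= 12634 / 133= 94.99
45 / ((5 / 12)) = 108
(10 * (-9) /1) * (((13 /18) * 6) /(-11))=390 /11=35.45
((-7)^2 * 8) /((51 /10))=3920 /51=76.86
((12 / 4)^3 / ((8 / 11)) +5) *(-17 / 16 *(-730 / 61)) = 2091085 / 3904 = 535.63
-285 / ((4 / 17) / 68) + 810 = -81555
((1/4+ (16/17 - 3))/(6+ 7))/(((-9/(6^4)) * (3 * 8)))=369/442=0.83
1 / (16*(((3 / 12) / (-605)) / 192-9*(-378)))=29040 / 1580705279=0.00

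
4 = 4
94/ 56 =47/ 28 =1.68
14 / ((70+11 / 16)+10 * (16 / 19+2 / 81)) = 344736 / 1954049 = 0.18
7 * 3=21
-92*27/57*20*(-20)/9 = 36800/19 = 1936.84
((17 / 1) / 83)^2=0.04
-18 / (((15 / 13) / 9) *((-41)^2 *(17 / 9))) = -6318 / 142885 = -0.04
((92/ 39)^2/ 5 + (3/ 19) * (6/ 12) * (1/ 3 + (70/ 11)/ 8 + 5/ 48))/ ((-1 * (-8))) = 61558087/ 406897920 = 0.15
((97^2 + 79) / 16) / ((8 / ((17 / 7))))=10081 / 56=180.02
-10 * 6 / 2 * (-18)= 540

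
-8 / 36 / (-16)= 1 / 72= 0.01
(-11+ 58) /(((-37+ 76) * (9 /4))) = 188 /351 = 0.54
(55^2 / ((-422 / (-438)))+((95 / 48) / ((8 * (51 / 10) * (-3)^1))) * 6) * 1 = 3243377375 / 1033056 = 3139.59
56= 56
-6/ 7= -0.86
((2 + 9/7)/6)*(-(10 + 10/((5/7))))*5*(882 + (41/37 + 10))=-15200700/259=-58689.96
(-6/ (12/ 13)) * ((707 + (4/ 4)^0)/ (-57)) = 1534/ 19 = 80.74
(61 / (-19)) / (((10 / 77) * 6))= -4697 / 1140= -4.12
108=108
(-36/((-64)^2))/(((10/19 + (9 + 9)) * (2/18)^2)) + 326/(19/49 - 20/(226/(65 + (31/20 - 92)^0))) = -651049191019/10883006464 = -59.82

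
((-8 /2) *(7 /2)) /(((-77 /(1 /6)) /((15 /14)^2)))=0.03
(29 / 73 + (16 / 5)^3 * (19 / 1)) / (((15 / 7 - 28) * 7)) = -5684777 / 1651625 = -3.44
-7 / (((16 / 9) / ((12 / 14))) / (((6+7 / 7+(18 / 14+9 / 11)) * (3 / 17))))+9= 37467 / 10472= 3.58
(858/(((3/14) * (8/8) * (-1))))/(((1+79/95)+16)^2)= -117325/9317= -12.59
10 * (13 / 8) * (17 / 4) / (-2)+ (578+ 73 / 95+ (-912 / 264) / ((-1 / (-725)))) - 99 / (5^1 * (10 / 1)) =-1962.29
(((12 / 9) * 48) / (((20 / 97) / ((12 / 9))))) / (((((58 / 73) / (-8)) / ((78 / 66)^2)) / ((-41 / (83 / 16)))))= 200967163904 / 4368705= 46001.54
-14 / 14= -1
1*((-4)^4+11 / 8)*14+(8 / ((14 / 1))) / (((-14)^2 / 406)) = 706469 / 196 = 3604.43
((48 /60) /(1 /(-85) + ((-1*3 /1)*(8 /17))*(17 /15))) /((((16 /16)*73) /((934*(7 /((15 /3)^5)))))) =-444584 /31253125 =-0.01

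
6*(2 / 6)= 2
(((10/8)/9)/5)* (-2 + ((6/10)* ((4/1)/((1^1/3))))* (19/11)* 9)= 3023/990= 3.05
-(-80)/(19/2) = 160/19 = 8.42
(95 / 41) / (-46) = -95 / 1886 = -0.05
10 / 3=3.33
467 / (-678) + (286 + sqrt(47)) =sqrt(47) + 193441 / 678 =292.17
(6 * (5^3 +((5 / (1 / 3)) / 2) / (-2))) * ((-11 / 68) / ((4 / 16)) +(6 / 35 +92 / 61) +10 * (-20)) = -2101463193 / 14518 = -144748.81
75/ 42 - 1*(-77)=1103/ 14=78.79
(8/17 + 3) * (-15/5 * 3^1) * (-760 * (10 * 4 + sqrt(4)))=16949520/17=997030.59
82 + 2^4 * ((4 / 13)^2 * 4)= 14882 / 169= 88.06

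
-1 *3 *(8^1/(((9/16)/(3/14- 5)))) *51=72896/7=10413.71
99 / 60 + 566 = 11353 / 20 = 567.65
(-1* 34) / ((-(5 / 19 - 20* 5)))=-646 / 1895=-0.34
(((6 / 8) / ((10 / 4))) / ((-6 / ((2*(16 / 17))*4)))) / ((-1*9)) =32 / 765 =0.04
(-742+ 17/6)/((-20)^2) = -887/480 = -1.85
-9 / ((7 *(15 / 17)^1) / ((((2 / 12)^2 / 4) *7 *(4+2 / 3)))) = -0.33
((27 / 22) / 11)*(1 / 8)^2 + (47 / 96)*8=182065 / 46464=3.92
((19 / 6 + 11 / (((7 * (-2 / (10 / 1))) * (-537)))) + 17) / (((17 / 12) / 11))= 3337906 / 21301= 156.70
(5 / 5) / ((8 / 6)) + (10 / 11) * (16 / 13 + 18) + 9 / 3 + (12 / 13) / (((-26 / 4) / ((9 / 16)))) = 157291 / 7436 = 21.15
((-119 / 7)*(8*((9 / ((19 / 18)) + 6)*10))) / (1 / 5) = -1876800 / 19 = -98778.95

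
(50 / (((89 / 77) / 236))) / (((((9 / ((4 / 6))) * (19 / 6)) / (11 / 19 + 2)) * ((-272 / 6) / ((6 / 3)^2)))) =-89042800 / 1638579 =-54.34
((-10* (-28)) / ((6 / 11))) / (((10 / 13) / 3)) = 2002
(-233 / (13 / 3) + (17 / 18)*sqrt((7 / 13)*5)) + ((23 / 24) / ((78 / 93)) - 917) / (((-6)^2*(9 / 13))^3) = -1142433714163 / 21223627776 + 17*sqrt(455) / 234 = -52.28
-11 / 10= -1.10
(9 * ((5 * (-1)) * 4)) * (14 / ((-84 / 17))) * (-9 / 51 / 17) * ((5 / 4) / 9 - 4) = 695 / 34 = 20.44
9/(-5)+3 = 6/5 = 1.20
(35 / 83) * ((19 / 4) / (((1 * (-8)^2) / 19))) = 0.59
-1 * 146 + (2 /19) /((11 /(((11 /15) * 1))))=-41608 /285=-145.99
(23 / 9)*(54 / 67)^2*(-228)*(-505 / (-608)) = -2822445 / 8978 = -314.37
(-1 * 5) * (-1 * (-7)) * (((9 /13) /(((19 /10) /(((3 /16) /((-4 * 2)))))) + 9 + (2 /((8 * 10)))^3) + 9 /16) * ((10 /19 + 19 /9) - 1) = -7400433103 /13515840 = -547.54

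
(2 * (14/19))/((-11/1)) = -28/209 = -0.13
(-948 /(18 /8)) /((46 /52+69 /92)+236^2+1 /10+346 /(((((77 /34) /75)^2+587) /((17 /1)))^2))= -4788050202863904808994240 /632954760316052144763407553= -0.01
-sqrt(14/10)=-sqrt(35)/5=-1.18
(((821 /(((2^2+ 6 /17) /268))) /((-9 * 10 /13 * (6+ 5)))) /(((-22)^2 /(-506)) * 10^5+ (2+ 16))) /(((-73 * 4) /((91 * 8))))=-25443652871 /1470417742035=-0.02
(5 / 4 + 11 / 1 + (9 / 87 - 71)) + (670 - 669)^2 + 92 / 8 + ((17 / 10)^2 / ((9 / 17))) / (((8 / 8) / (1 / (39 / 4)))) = -45.59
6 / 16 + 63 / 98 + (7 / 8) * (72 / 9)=449 / 56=8.02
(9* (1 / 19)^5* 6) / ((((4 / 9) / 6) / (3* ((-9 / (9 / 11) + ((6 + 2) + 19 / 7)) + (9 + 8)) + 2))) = 266085 / 17332693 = 0.02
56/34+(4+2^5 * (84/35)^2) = 80736/425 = 189.97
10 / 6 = 5 / 3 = 1.67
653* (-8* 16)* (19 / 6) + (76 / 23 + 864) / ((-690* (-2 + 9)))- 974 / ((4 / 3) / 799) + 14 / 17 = -534045767057 / 629510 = -848351.52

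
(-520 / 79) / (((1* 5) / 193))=-20072 / 79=-254.08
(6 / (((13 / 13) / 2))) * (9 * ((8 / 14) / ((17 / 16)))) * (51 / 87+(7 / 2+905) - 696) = 2512512 / 203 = 12376.91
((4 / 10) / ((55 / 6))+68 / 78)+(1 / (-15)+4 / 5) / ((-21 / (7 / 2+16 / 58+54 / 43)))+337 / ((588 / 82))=31283027434 / 655329675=47.74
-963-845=-1808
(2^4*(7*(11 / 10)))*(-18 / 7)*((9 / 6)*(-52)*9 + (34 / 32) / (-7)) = 7785459 / 35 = 222441.69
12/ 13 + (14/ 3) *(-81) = -4902/ 13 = -377.08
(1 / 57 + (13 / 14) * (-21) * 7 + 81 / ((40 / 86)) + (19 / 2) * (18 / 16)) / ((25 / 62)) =119.92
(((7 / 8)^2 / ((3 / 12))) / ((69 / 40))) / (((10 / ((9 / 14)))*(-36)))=-7 / 2208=-0.00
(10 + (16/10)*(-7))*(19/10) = -57/25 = -2.28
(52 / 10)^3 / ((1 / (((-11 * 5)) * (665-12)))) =-5049936.32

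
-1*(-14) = 14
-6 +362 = 356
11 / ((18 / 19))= 209 / 18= 11.61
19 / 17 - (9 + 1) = -151 / 17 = -8.88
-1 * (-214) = 214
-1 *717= -717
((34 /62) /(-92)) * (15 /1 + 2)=-289 /2852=-0.10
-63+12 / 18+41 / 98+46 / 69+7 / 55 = -61.12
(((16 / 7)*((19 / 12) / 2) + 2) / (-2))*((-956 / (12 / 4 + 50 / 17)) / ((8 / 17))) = 1381420 / 2121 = 651.31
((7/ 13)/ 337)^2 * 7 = 343/ 19193161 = 0.00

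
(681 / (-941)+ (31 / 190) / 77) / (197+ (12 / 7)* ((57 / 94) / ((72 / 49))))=-933782746 / 255849652135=-0.00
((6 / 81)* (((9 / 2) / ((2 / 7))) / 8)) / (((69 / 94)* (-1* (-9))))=329 / 14904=0.02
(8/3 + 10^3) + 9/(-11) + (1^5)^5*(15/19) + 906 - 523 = 868795/627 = 1385.64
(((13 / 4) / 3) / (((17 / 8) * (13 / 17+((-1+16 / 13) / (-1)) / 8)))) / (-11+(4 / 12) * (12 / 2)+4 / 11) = -29744 / 370785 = -0.08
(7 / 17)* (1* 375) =2625 / 17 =154.41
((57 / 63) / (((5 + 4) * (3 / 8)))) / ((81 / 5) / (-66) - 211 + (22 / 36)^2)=-0.00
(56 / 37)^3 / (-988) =-43904 / 12511291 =-0.00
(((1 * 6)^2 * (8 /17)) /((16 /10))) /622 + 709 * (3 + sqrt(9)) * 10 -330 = 223164360 /5287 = 42210.02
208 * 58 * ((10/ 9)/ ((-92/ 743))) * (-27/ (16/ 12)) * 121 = 6100817580/ 23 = 265252938.26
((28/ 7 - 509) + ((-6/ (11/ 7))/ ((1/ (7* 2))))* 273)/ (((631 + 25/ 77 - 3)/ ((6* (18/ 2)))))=-20925954/ 16127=-1297.57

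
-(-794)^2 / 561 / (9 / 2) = -1260872 / 5049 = -249.73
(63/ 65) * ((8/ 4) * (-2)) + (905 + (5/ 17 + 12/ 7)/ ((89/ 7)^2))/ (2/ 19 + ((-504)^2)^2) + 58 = 290382554200213682473/ 5365226270074611265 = 54.12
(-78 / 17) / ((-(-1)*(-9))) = 26 / 51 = 0.51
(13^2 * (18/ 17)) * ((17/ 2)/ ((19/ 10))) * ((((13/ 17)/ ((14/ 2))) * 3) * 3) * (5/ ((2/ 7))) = 4448925/ 323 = 13773.76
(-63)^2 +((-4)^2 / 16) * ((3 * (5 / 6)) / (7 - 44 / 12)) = 15879 / 4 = 3969.75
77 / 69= 1.12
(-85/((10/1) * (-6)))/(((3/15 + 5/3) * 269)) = 85/30128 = 0.00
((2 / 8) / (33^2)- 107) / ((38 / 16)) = -932182 / 20691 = -45.05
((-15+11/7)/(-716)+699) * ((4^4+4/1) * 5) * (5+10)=17079474750/1253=13630865.72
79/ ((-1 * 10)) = -79/ 10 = -7.90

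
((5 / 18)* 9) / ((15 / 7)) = 1.17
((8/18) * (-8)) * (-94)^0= -32/9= -3.56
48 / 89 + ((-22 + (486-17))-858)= -36531 / 89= -410.46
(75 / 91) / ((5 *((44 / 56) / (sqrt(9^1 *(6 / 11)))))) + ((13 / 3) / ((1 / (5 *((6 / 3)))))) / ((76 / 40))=90 *sqrt(66) / 1573 + 1300 / 57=23.27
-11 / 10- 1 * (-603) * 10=6028.90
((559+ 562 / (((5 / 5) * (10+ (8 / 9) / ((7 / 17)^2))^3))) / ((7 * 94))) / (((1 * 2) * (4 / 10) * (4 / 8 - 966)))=-424590833369585 / 385925692207430704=-0.00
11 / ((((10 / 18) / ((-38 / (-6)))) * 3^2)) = 209 / 15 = 13.93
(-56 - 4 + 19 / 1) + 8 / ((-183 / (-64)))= -6991 / 183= -38.20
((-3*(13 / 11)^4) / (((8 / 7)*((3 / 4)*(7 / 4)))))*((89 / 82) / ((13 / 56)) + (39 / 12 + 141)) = -697567273 / 1200562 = -581.03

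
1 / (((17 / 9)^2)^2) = 0.08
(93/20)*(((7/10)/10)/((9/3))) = 217/2000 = 0.11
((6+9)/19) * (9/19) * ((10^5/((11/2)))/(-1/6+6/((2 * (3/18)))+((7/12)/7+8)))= 324000000/1234981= 262.35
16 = 16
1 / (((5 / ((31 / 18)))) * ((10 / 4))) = 31 / 225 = 0.14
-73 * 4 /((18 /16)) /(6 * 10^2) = -292 /675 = -0.43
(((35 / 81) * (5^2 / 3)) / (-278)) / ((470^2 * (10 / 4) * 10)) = -7 / 2984535720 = -0.00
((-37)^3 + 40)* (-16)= 809808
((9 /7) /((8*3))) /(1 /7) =3 /8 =0.38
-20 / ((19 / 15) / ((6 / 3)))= -600 / 19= -31.58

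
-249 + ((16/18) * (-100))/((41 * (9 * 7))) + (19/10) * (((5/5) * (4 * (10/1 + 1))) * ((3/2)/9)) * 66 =77943191/116235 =670.57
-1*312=-312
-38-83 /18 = -767 /18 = -42.61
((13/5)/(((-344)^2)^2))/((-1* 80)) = -13/5601363558400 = -0.00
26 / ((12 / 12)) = 26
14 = 14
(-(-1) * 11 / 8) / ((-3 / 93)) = -341 / 8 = -42.62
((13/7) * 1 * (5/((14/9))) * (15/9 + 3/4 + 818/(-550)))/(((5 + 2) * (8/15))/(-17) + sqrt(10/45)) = 6100263/871178 + 518522355 * sqrt(2)/48785968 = 22.03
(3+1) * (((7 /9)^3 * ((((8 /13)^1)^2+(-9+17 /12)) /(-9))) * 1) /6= 5011573 /19958562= 0.25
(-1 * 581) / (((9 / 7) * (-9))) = 4067 / 81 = 50.21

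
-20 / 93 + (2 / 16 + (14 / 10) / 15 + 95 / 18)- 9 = -207517 / 55800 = -3.72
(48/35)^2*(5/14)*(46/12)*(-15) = -38.62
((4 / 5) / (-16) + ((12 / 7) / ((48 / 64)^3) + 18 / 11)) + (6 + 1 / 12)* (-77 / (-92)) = 13696499 / 1275120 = 10.74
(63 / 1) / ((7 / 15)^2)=2025 / 7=289.29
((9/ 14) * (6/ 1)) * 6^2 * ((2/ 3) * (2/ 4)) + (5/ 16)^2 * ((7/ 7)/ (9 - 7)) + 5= 183983/ 3584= 51.33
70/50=7/5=1.40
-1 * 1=-1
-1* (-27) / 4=6.75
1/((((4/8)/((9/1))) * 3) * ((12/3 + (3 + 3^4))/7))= 21/44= 0.48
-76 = -76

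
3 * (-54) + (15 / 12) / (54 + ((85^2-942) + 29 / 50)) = -102668671 / 633758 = -162.00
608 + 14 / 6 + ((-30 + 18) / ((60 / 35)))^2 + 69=2185 / 3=728.33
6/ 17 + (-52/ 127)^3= 9899962/ 34822511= 0.28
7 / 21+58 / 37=211 / 111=1.90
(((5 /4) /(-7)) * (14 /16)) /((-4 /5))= 25 /128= 0.20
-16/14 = -8/7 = -1.14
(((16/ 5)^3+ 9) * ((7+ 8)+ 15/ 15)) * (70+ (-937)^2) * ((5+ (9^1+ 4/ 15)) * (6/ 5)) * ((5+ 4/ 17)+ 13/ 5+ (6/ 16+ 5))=35250287548736312/ 265625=132706964889.36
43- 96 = -53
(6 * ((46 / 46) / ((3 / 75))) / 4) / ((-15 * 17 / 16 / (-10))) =400 / 17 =23.53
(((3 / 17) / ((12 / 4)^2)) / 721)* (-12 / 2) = -2 / 12257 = -0.00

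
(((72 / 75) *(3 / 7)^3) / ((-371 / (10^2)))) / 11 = -0.00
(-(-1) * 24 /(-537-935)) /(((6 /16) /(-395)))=395 /23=17.17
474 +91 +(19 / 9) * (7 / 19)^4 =34880416 / 61731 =565.04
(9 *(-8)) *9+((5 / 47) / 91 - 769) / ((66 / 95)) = -82562416 / 47047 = -1754.89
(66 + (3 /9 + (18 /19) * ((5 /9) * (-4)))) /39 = 3661 /2223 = 1.65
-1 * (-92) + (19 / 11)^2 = 11493 / 121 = 94.98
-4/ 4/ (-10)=1/ 10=0.10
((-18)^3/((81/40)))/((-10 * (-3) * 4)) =-24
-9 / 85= -0.11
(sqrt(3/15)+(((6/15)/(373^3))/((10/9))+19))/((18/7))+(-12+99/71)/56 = 7 * sqrt(5)/90+334239582809219/46425371668200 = 7.37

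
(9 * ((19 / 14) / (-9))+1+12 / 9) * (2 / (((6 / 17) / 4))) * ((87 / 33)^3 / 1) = 33998266 / 83853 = 405.45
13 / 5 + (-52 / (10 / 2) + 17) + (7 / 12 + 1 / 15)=9.85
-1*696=-696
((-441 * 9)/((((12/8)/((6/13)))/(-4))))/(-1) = -63504/13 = -4884.92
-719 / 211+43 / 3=10.93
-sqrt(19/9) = -sqrt(19)/3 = -1.45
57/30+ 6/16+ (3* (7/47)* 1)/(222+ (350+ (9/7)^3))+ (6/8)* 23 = 1445762819/74043800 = 19.53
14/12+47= 289/6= 48.17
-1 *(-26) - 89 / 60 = 1471 / 60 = 24.52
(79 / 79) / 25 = 0.04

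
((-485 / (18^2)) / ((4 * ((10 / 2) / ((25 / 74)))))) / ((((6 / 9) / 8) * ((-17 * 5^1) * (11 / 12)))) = 485 / 124542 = 0.00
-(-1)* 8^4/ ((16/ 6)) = 1536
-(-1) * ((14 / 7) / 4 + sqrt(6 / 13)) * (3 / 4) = 0.88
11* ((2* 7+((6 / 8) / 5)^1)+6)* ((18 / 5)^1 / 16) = 39897 / 800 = 49.87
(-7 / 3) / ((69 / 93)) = -217 / 69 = -3.14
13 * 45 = 585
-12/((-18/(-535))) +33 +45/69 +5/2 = -44231/138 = -320.51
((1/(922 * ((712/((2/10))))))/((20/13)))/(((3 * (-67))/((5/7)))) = -13/18472896960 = -0.00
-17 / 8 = -2.12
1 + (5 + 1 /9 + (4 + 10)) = 181 /9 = 20.11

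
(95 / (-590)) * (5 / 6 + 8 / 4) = -323 / 708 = -0.46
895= 895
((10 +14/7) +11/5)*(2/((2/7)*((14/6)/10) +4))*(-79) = -33654/61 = -551.70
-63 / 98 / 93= -3 / 434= -0.01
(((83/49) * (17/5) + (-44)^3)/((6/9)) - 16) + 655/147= -187834991/1470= -127778.91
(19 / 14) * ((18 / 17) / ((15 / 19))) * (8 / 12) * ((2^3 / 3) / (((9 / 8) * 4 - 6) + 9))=0.43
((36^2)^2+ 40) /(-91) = -1679656 /91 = -18457.76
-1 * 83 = -83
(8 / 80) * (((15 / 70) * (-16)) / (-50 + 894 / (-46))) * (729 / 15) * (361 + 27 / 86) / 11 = 7.88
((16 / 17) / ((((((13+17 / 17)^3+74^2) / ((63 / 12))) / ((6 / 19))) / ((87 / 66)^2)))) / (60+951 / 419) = 2466653 / 465669645870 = 0.00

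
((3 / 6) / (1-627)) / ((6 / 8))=-0.00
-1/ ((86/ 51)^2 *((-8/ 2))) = 2601/ 29584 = 0.09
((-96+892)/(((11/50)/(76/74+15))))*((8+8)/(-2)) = -188811200/407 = -463909.58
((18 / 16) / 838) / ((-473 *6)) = -3 / 6341984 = -0.00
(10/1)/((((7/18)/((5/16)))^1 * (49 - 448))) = -75/3724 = -0.02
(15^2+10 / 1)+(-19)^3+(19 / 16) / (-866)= -91782163 / 13856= -6624.00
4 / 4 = 1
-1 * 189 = -189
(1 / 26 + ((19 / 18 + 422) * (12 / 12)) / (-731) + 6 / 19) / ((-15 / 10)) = 729580 / 4875039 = 0.15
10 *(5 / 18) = 25 / 9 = 2.78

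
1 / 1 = 1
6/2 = 3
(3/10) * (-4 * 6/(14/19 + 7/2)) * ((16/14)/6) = -1824/5635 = -0.32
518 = 518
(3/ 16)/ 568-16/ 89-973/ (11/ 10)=-884.72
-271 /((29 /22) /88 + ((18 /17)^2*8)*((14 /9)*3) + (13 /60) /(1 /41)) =-2274383760 /425947463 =-5.34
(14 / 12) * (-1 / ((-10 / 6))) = 7 / 10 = 0.70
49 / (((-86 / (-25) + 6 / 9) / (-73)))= -38325 / 44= -871.02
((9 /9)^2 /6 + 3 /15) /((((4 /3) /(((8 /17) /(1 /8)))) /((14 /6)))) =616 /255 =2.42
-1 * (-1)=1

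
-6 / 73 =-0.08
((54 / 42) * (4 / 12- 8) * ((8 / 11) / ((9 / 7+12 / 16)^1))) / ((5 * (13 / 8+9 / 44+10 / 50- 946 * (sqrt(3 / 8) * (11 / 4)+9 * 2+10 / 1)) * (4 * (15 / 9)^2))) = 0.00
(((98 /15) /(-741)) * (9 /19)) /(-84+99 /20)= 392 /7419633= 0.00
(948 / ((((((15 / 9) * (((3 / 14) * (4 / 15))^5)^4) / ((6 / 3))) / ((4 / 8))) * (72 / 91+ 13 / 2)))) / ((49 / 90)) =90431203249515118288135528564453125 / 86966272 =1039842241938519777967895000.00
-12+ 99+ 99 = 186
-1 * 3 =-3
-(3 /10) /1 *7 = -21 /10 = -2.10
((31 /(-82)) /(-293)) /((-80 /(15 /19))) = -93 /7303904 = -0.00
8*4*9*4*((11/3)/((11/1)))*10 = 3840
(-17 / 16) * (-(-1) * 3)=-3.19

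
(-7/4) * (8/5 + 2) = -63/10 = -6.30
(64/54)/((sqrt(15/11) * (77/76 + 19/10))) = 2432 * sqrt(165)/89667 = 0.35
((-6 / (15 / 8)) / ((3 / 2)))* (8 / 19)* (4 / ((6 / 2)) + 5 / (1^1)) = -256 / 45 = -5.69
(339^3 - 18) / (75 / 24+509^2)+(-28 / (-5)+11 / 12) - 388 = -231.11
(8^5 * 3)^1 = 98304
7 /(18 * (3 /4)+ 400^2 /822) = 0.03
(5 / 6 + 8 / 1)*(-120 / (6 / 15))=-2650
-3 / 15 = -1 / 5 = -0.20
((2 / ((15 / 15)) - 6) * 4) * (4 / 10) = -32 / 5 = -6.40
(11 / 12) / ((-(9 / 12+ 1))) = -11 / 21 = -0.52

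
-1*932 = -932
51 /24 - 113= -887 /8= -110.88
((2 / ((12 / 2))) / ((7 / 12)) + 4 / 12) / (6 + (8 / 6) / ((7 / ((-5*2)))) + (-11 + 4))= -19 / 61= -0.31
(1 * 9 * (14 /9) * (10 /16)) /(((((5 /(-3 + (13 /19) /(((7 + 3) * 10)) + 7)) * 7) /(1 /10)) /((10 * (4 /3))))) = 7613 /5700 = 1.34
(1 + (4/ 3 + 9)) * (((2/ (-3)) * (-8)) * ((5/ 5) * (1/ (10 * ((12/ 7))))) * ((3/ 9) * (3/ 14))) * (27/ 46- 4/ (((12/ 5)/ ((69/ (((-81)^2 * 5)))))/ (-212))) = 6824531/ 20371905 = 0.33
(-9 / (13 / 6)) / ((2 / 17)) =-459 / 13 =-35.31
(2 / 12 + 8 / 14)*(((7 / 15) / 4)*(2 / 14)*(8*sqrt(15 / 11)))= 0.11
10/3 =3.33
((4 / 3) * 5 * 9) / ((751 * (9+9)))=10 / 2253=0.00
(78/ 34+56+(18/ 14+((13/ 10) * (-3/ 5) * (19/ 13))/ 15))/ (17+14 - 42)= -1770239/ 327250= -5.41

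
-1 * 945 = -945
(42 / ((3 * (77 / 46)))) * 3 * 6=1656 / 11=150.55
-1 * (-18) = 18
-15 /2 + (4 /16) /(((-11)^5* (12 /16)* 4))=-14494591 /1932612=-7.50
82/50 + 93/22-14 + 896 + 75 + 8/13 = 6888901/7150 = 963.48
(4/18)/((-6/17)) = -17/27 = -0.63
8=8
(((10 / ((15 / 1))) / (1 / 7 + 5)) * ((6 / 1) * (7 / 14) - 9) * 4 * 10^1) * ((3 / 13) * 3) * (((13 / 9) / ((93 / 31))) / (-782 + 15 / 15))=280 / 21087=0.01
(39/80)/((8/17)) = 1.04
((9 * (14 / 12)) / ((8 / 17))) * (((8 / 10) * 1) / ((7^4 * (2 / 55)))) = 0.20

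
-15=-15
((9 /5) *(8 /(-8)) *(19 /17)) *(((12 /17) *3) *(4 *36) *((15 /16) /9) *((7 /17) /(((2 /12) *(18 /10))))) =-430920 /4913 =-87.71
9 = 9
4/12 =1/3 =0.33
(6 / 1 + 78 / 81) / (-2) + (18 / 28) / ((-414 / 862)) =-41905 / 8694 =-4.82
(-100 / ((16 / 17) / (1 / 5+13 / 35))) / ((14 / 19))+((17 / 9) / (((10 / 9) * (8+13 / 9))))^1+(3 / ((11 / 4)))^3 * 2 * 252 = 932812873 / 1630475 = 572.11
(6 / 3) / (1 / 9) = 18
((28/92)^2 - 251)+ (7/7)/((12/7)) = -1589057/6348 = -250.32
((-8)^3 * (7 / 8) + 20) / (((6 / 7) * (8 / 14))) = -873.83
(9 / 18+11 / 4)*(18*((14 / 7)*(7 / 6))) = 273 / 2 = 136.50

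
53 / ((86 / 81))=4293 / 86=49.92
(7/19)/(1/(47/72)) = 329/1368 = 0.24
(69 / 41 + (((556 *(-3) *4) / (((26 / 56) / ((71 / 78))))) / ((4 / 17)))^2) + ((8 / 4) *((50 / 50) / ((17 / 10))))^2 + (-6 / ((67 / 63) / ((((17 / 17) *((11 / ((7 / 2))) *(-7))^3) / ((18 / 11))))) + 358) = 70078033497385844505 / 22674092363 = 3090665433.28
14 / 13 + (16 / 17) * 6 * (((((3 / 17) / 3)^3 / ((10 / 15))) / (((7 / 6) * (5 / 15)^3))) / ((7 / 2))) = 57901934 / 53202877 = 1.09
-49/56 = -7/8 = -0.88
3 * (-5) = -15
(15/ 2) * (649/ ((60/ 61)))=39589/ 8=4948.62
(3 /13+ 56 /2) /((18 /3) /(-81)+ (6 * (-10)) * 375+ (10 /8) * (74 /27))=-19818 /15792647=-0.00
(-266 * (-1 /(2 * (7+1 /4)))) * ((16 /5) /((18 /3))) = 4256 /435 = 9.78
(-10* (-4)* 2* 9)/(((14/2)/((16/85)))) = 2304/119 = 19.36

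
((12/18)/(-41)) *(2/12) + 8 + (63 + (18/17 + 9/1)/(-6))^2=3768.57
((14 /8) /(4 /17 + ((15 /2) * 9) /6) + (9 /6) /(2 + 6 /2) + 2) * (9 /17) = 172377 /132770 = 1.30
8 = 8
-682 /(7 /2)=-1364 /7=-194.86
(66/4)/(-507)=-0.03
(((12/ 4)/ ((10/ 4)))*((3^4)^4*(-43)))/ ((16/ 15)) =-16659081027/ 8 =-2082385128.38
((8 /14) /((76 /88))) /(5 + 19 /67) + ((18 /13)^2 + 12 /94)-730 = -136094130104 /186986163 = -727.83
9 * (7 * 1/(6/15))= 315/2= 157.50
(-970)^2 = 940900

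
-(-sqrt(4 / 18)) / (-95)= -sqrt(2) / 285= -0.00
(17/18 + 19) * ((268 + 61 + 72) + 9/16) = 2306575/288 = 8008.94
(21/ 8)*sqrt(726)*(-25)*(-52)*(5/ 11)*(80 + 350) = 7336875*sqrt(6) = 17971600.06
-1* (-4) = 4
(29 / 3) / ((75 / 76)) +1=10.80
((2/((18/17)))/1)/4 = 17/36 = 0.47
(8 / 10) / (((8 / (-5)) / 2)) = -1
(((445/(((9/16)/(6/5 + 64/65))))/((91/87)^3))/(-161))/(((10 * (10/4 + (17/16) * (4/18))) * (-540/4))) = 19726603648/7767828707275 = 0.00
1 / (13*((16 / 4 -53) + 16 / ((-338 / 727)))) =-13 / 14097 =-0.00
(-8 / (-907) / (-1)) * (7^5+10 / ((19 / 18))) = -2556104 / 17233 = -148.33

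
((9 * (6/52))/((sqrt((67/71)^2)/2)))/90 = 213/8710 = 0.02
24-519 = -495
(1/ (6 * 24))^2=1/ 20736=0.00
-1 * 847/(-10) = 847/10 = 84.70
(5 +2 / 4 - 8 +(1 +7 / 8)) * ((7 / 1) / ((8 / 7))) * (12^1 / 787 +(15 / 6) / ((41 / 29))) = -28199255 / 4130176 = -6.83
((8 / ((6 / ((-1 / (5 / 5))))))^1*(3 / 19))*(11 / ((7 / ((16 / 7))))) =-704 / 931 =-0.76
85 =85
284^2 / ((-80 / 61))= -307501 / 5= -61500.20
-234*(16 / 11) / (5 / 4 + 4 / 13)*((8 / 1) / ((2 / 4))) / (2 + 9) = -346112 / 1089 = -317.83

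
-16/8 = -2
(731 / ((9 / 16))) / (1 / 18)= 23392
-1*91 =-91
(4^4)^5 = 1099511627776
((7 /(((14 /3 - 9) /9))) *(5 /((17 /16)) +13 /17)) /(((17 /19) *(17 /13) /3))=-1001889 /4913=-203.93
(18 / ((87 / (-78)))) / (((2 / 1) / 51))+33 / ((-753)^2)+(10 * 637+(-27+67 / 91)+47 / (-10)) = 29565215474971 / 4987789170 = 5927.52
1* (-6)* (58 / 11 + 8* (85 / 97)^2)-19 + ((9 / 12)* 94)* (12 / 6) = 5537746 / 103499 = 53.51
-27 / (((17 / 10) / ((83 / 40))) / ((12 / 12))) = -2241 / 68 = -32.96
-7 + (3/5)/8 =-277/40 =-6.92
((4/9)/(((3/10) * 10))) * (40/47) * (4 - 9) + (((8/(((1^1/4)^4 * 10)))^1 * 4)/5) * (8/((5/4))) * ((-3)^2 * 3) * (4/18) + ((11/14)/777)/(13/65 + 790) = 1588442869368437/252501495750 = 6290.83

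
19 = 19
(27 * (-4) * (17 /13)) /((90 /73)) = -7446 /65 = -114.55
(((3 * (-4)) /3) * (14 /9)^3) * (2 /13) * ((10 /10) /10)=-10976 /47385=-0.23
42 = 42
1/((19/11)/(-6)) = -66/19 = -3.47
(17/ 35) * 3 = 51/ 35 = 1.46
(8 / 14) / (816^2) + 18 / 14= 1498177 / 1165248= 1.29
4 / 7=0.57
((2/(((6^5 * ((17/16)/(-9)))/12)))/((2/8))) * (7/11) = -112/1683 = -0.07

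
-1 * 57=-57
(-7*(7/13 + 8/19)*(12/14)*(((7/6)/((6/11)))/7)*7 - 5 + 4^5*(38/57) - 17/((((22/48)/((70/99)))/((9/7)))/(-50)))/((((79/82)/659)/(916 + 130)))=11916348225513962/7083219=1682335139.65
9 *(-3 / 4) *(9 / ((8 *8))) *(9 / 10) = -2187 / 2560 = -0.85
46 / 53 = 0.87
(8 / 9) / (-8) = -1 / 9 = -0.11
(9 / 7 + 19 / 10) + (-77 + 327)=17723 / 70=253.19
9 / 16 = 0.56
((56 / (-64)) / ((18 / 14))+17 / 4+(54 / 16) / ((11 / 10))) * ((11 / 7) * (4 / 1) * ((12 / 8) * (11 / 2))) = 8261 / 24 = 344.21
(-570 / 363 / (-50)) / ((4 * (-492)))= -19 / 1190640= -0.00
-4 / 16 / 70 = -1 / 280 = -0.00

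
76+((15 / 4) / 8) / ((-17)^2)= 702863 / 9248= 76.00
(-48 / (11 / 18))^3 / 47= -644972544 / 62557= -10310.16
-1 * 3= -3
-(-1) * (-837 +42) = -795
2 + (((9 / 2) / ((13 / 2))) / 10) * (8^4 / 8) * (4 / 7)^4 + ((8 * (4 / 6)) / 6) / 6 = 24977018 / 4213755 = 5.93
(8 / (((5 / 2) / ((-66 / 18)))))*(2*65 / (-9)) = 4576 / 27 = 169.48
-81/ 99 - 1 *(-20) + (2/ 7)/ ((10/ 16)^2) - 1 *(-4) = 46033/ 1925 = 23.91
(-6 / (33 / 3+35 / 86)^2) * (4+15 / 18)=-214484 / 962361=-0.22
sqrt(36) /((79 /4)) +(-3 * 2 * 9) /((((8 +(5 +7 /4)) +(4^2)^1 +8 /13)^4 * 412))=17492992783678248 /57581126914159177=0.30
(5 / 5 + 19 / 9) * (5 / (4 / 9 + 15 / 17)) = 340 / 29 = 11.72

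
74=74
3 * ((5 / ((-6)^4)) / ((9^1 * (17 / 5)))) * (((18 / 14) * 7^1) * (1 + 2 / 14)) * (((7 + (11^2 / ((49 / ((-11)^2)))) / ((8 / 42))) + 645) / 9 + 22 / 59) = 91852625 / 95541768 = 0.96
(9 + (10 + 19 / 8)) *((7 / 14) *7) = 1197 / 16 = 74.81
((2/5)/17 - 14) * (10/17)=-2376/289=-8.22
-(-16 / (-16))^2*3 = -3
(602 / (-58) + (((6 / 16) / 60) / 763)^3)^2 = 299916331213936609155435230306304841 / 2783960823290258551371464704000000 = 107.73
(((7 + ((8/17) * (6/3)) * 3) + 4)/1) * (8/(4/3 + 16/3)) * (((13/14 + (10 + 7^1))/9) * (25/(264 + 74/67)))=19759975/6341034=3.12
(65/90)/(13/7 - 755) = -0.00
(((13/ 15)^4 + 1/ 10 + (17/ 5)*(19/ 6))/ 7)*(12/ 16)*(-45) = -289343/ 5250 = -55.11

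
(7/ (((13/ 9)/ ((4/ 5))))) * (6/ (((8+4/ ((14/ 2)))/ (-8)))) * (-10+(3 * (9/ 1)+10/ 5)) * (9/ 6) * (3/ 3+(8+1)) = -402192/ 65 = -6187.57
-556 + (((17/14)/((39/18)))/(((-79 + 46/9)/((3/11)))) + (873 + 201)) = 518.00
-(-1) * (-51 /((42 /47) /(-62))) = 24769 /7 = 3538.43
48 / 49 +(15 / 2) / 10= 339 / 196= 1.73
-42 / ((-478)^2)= -0.00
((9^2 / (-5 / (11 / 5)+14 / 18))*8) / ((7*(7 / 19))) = -304722 / 1813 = -168.08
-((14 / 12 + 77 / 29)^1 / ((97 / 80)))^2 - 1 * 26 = -2559194746 / 71216721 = -35.94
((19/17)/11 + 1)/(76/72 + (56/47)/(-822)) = 23875812/22846351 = 1.05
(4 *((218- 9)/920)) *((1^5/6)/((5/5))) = 209/1380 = 0.15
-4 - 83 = -87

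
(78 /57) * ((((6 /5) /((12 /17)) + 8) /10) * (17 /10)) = 21437 /9500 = 2.26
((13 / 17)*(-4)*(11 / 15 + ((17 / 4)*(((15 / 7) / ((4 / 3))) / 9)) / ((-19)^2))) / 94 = -5798351 / 242288760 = -0.02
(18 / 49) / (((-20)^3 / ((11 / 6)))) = -33 / 392000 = -0.00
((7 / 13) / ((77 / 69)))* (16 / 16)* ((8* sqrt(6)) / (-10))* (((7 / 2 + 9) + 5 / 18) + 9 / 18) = -10994* sqrt(6) / 2145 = -12.55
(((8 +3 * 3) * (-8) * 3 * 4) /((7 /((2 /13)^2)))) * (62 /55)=-404736 /65065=-6.22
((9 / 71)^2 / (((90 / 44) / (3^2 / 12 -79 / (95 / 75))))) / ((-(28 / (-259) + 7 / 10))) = 5717943 / 6991867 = 0.82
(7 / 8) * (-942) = -3297 / 4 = -824.25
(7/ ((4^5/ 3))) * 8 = 0.16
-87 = -87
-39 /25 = -1.56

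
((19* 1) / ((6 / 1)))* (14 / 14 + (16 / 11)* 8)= 2641 / 66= 40.02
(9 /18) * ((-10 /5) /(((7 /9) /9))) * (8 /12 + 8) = -702 /7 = -100.29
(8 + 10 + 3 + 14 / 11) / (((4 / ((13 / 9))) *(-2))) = -3185 / 792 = -4.02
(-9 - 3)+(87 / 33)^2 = -611 / 121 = -5.05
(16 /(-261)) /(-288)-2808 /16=-412249 /2349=-175.50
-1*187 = -187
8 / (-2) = -4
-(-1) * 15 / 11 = 15 / 11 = 1.36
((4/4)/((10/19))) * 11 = 209/10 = 20.90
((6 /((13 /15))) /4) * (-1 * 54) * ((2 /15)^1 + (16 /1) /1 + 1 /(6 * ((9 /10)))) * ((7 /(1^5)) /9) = -15421 /13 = -1186.23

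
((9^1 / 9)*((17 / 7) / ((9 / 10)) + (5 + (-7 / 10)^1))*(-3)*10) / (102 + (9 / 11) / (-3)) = -48499 / 23499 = -2.06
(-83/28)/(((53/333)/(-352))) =2432232/371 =6555.88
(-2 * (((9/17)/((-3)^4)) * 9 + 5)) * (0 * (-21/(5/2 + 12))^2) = 0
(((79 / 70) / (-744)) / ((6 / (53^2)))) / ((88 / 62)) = -221911 / 443520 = -0.50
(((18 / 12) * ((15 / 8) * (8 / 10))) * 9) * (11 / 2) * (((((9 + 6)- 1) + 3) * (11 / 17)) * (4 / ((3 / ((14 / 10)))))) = 22869 / 10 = 2286.90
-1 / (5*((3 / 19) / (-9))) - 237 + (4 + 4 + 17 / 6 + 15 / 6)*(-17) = -6784 / 15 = -452.27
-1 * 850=-850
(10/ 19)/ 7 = 10/ 133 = 0.08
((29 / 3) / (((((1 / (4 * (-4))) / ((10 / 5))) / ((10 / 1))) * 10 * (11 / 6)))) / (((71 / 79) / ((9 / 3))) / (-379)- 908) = 166711488 / 897152905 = 0.19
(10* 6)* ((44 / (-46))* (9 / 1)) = -11880 / 23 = -516.52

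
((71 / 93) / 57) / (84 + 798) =71 / 4675482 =0.00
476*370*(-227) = -39979240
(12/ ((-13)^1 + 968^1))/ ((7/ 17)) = 204/ 6685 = 0.03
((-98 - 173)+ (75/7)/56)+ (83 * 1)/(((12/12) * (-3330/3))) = -58933403/217560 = -270.88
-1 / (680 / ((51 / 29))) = -3 / 1160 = -0.00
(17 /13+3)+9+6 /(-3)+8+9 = 368 /13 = 28.31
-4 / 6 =-2 / 3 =-0.67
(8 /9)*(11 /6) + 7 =233 /27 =8.63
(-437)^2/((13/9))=1718721/13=132209.31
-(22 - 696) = 674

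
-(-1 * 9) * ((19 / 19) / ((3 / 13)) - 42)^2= 12769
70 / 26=35 / 13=2.69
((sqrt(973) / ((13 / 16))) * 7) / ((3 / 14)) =1568 * sqrt(973) / 39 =1254.12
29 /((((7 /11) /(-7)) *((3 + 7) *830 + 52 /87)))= -27753 /722152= -0.04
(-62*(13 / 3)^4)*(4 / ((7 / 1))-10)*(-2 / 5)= -77914408 / 945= -82449.11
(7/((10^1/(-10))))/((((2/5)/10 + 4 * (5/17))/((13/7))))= -5525/517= -10.69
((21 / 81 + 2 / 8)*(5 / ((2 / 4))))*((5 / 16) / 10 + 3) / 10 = 5335 / 3456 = 1.54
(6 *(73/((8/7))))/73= 21/4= 5.25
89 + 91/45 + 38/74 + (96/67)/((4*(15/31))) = 10293853/111555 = 92.28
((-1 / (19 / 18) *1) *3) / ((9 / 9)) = -54 / 19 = -2.84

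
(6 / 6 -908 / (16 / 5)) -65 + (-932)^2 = 868276.25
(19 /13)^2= 361 /169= 2.14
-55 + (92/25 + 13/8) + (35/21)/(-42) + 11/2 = -557357/12600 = -44.23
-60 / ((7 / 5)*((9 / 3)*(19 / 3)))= -300 / 133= -2.26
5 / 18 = 0.28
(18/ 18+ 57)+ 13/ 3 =187/ 3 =62.33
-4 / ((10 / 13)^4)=-28561 / 2500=-11.42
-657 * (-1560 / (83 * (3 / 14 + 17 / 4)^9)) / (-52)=-41700273368334336 / 123679637908935546875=-0.00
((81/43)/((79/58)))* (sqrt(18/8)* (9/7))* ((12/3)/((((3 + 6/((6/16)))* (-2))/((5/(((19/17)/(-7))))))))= 10781910/1226317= 8.79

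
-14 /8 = -7 /4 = -1.75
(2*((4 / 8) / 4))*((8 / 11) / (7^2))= 2 / 539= 0.00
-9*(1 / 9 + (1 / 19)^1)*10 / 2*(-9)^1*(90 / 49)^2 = 1458000 / 6517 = 223.72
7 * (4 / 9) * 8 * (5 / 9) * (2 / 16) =140 / 81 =1.73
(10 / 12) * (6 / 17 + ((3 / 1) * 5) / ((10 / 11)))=955 / 68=14.04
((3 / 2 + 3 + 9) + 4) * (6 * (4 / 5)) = 84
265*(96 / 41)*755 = 19207200 / 41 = 468468.29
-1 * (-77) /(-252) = -11 /36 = -0.31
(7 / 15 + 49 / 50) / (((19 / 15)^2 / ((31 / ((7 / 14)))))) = 20181 / 361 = 55.90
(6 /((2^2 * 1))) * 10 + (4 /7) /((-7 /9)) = 699 /49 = 14.27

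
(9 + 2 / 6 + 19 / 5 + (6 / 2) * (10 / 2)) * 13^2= 71318 / 15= 4754.53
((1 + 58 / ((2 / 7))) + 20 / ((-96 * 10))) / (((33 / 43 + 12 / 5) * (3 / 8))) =2105065 / 12258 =171.73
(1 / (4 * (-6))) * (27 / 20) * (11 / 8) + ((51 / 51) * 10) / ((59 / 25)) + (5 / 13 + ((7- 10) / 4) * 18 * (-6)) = 83984227 / 981760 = 85.54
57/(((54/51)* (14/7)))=323/12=26.92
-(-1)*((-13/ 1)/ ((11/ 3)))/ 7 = -39/ 77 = -0.51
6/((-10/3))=-9/5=-1.80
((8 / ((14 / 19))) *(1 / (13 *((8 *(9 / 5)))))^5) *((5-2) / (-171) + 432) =76946875 / 3771712204775424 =0.00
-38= -38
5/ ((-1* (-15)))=1/ 3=0.33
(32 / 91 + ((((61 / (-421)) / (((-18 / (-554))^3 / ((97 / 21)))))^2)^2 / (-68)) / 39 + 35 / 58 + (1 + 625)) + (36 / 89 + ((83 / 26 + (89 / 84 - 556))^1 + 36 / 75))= -8069776810969406089695076935432913256302953849173 / 147634280836170825707805932374296150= -54660589432642.72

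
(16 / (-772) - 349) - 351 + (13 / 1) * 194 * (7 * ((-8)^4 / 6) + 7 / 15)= 34891333942 / 2895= 12052274.25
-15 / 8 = -1.88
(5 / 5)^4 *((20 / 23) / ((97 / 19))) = 380 / 2231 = 0.17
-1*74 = -74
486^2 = 236196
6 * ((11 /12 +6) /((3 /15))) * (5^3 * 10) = 259375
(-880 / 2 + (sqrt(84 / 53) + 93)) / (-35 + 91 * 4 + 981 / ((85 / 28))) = -29495 / 55433 + 170 * sqrt(1113) / 2937949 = -0.53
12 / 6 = 2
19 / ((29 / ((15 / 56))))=285 / 1624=0.18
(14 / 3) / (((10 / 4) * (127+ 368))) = 28 / 7425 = 0.00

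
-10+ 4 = -6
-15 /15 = -1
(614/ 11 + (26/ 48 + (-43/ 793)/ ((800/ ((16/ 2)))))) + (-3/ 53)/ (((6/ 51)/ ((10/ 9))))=5161765287/ 92463800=55.82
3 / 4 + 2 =11 / 4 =2.75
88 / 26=44 / 13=3.38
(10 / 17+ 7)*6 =774 / 17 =45.53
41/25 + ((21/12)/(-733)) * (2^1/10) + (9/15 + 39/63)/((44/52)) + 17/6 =33376659/5644100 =5.91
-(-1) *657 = 657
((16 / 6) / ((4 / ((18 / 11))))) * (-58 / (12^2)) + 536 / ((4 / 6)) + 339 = 75409 / 66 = 1142.56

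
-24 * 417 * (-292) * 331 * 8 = 7738345728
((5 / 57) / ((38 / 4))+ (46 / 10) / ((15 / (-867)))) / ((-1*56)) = 7198451 / 1516200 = 4.75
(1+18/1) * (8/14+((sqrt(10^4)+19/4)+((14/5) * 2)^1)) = 2107.51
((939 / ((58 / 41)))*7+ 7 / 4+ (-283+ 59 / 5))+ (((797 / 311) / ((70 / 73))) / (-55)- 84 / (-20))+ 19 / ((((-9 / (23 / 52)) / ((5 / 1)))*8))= 284743282905097 / 65001736800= 4380.55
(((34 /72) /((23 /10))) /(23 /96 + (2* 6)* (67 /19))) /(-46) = -12920 /123184527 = -0.00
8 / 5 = 1.60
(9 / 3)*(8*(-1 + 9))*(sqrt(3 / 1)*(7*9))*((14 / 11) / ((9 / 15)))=282240*sqrt(3) / 11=44441.27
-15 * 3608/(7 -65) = 933.10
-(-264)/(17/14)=3696/17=217.41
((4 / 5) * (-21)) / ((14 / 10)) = -12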